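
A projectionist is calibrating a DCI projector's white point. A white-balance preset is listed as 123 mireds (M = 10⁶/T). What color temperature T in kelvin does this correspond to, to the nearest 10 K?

T = 10⁶ / 123 = 8130.08 K → 8130 K.

8130 K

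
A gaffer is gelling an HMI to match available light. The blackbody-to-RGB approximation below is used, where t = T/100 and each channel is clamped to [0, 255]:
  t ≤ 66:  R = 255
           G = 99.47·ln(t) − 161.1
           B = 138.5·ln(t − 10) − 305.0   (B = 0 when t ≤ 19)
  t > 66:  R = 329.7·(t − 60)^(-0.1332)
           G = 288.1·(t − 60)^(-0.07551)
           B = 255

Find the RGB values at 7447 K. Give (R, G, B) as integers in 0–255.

(231, 235, 255)

t = 7447/100 = 74.47; the t > 66 branch applies.
R = 329.7·(74.47 − 60)^(-0.1332) = 329.7·14.47^(-0.1332) = 329.7·0.70053 = 230.964.
G = 288.1·(74.47 − 60)^(-0.07551) = 288.1·14.47^(-0.07551) = 288.1·0.81728 = 235.460.
B = 255 by definition for t > 66.
Rounded: (231, 235, 255).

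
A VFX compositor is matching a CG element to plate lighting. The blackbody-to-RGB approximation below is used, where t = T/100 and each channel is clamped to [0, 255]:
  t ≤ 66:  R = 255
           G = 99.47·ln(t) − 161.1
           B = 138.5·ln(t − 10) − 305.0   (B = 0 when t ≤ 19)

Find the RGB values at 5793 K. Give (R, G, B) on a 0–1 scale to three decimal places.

(1.000, 0.952, 0.906)

t = 5793/100 = 57.93; the t ≤ 66 branch applies.
R = 255 by definition for t ≤ 66.
G = 99.47·ln 57.93 − 161.1 = 99.47·4.0592 − 161.1 = 242.672.
B = 138.5·ln(57.93 − 10) − 305.0 = 138.5·ln 47.93 − 305.0 = 138.5·3.8697 − 305.0 = 230.959.
Dividing each by 255: (1.0000, 0.9517, 0.9057) → (1.000, 0.952, 0.906).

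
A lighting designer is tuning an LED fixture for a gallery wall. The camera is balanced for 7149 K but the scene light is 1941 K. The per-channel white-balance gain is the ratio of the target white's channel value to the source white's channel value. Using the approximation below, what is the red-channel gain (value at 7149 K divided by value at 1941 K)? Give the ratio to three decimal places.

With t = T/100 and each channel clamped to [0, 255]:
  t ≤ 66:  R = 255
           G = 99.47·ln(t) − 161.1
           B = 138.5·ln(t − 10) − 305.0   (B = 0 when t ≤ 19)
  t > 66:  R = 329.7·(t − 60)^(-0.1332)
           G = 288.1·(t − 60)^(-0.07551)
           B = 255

0.934

At 1941 K (t = 19.41):
  R = 255 by definition for t ≤ 66.
At 7149 K (t = 71.49):
  R = 329.7·(71.49 − 60)^(-0.1332) = 329.7·11.49^(-0.1332) = 329.7·0.72238 = 238.168.
Gain = 238.168 / 255.000 = 0.9340 → 0.934.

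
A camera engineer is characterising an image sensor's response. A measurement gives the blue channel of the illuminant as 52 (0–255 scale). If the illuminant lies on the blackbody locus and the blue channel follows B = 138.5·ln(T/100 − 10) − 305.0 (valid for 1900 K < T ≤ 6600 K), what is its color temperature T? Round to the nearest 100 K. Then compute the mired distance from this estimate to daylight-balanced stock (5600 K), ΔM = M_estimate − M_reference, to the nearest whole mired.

+256 mireds

ln(t − 10) = (52 + 305.0) / 138.5 = 2.5776.
t − 10 = e^2.5776 = 13.166, so t = 23.166.
T = 100·t = 2317 K → 2300 K to the nearest 100 K.
M_estimate = 10⁶/2300 = 434.78; M_reference = 10⁶/5600 = 178.57.
ΔM = 434.78 − 178.57 = 256.21 → +256 mireds.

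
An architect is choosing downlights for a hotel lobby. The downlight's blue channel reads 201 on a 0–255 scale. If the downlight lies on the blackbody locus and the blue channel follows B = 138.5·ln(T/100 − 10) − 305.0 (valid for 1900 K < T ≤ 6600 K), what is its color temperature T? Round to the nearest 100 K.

4900 K

ln(t − 10) = (201 + 305.0) / 138.5 = 3.6534.
t − 10 = e^3.6534 = 38.607, so t = 48.607.
T = 100·t = 4861 K → 4900 K to the nearest 100 K.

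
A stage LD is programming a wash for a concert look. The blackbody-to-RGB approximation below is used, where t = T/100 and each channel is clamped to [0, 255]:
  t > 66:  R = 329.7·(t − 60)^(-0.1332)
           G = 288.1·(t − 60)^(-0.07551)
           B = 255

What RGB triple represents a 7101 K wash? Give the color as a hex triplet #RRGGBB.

#F0F0FF

t = 7101/100 = 71.01; the t > 66 branch applies.
R = 329.7·(71.01 − 60)^(-0.1332) = 329.7·11.01^(-0.1332) = 329.7·0.72650 = 239.526.
G = 288.1·(71.01 − 60)^(-0.07551) = 288.1·11.01^(-0.07551) = 288.1·0.83432 = 240.369.
B = 255 by definition for t > 66.
Rounded: (240, 240, 255).
In hex: #F0F0FF.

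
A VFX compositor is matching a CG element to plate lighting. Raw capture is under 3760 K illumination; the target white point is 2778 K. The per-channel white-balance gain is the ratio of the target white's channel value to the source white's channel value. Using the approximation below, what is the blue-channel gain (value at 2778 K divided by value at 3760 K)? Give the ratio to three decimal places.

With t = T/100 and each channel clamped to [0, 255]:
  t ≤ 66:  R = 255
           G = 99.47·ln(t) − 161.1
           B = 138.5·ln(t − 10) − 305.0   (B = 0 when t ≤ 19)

0.606

At 3760 K (t = 37.6):
  B = 138.5·ln(37.6 − 10) − 305.0 = 138.5·ln 27.6 − 305.0 = 138.5·3.3178 − 305.0 = 154.517.
At 2778 K (t = 27.78):
  B = 138.5·ln(27.78 − 10) − 305.0 = 138.5·ln 17.78 − 305.0 = 138.5·2.8781 − 305.0 = 93.613.
Gain = 93.613 / 154.517 = 0.6058 → 0.606.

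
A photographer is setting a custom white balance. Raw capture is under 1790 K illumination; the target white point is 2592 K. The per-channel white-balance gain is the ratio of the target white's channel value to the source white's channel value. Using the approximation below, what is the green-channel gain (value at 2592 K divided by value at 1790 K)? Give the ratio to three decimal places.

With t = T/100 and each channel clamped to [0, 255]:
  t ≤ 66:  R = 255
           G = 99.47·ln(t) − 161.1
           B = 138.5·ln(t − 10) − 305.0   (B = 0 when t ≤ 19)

At 1790 K (t = 17.9):
  G = 99.47·ln 17.9 − 161.1 = 99.47·2.8848 − 161.1 = 125.851.
At 2592 K (t = 25.92):
  G = 99.47·ln 25.92 − 161.1 = 99.47·3.2550 − 161.1 = 162.676.
Gain = 162.676 / 125.851 = 1.2926 → 1.293.

1.293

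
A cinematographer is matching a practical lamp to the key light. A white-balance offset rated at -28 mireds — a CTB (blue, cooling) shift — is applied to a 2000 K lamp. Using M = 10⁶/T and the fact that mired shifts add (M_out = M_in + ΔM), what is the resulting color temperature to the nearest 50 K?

2100 K

M_in = 10⁶/2000 = 500.00 mireds.
M_out = 500.00 + (-28) = 472.00 mireds.
T_out = 10⁶/472.00 = 2118.6 K → 2100 K.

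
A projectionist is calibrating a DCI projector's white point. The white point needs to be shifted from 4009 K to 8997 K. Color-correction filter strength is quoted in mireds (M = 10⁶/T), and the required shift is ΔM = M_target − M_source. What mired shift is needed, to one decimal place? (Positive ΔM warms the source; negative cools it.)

-138.3 mireds

M_source = 10⁶/4009 = 249.439; M_target = 10⁶/8997 = 111.148.
ΔM = 111.148 − 249.439 = -138.291 → -138.3 mireds, a cooling shift.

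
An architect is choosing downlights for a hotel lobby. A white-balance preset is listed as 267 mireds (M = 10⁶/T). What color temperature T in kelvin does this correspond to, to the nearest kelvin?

3745 K

T = 10⁶ / 267 = 3745.32 K → 3745 K.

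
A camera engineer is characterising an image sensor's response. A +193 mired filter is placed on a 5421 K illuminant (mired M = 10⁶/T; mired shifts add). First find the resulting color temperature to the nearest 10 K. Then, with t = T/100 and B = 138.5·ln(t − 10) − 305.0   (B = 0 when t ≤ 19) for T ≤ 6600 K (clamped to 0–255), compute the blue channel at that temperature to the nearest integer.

M_in = 10⁶/5421 = 184.47; M_out = 184.47 + (+193) = 377.47.
T_out = 10⁶/377.47 = 2649.2 K → 2650 K; t = 26.5.
B = 138.5·ln(26.5 − 10) − 305.0 = 138.5·ln 16.5 − 305.0 = 138.5·2.8034 − 305.0 = 83.265.
Rounded: 83.

83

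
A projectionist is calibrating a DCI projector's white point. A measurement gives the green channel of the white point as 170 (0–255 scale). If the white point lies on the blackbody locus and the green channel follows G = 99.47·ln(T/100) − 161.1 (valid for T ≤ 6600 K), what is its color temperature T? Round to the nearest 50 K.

2800 K

ln t = (170 + 161.1) / 99.47 = 3.3286.
t = e^3.3286 = 27.900.
T = 100·t = 2790 K → 2800 K to the nearest 50 K.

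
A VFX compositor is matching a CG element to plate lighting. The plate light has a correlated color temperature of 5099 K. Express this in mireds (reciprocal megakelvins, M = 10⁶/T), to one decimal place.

196.1 mireds

M = 10⁶ / 5099 = 196.117 → 196.1 mireds.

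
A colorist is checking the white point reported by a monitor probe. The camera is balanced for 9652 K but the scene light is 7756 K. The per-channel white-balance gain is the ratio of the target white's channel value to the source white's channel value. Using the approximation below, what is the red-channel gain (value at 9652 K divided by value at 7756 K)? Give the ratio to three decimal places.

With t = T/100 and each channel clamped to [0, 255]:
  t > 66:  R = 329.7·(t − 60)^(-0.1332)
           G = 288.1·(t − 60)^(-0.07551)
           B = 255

At 7756 K (t = 77.56):
  R = 329.7·(77.56 − 60)^(-0.1332) = 329.7·17.56^(-0.1332) = 329.7·0.68270 = 225.086.
At 9652 K (t = 96.52):
  R = 329.7·(96.52 − 60)^(-0.1332) = 329.7·36.52^(-0.1332) = 329.7·0.61926 = 204.169.
Gain = 204.169 / 225.086 = 0.9071 → 0.907.

0.907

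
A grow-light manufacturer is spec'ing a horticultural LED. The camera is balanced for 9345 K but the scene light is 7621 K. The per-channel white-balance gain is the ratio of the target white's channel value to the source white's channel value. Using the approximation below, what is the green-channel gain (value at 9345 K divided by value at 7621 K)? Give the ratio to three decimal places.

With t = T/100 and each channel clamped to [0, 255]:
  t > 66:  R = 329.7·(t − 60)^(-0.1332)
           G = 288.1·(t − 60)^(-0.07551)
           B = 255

At 7621 K (t = 76.21):
  G = 288.1·(76.21 − 60)^(-0.07551) = 288.1·16.21^(-0.07551) = 288.1·0.81031 = 233.449.
At 9345 K (t = 93.45):
  G = 288.1·(93.45 − 60)^(-0.07551) = 288.1·33.45^(-0.07551) = 288.1·0.76717 = 221.022.
Gain = 221.022 / 233.449 = 0.9468 → 0.947.

0.947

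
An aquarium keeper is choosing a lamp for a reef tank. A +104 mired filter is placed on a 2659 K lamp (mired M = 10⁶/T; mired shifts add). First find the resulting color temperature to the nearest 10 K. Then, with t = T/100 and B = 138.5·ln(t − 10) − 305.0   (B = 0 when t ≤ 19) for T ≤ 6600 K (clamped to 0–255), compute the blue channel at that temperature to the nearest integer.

M_in = 10⁶/2659 = 376.08; M_out = 376.08 + (+104) = 480.08.
T_out = 10⁶/480.08 = 2083.0 K → 2080 K; t = 20.8.
B = 138.5·ln(20.8 − 10) − 305.0 = 138.5·ln 10.8 − 305.0 = 138.5·2.3795 − 305.0 = 24.567.
Rounded: 25.

25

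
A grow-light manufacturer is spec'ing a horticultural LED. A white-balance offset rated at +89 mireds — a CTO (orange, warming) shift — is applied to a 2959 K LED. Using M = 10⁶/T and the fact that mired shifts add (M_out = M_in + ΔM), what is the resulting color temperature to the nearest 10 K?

2340 K

M_in = 10⁶/2959 = 337.95 mireds.
M_out = 337.95 + (+89) = 426.95 mireds.
T_out = 10⁶/426.95 = 2342.2 K → 2340 K.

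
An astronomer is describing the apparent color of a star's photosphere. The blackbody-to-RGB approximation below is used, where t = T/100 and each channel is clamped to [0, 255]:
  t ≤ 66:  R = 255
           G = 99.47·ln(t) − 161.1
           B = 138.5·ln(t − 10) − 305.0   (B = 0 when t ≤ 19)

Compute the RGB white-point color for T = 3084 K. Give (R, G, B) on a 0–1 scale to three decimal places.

(1.000, 0.706, 0.453)

t = 3084/100 = 30.84; the t ≤ 66 branch applies.
R = 255 by definition for t ≤ 66.
G = 99.47·ln 30.84 − 161.1 = 99.47·3.4288 − 161.1 = 179.964.
B = 138.5·ln(30.84 − 10) − 305.0 = 138.5·ln 20.84 − 305.0 = 138.5·3.0369 − 305.0 = 115.607.
Dividing each by 255: (1.0000, 0.7057, 0.4534) → (1.000, 0.706, 0.453).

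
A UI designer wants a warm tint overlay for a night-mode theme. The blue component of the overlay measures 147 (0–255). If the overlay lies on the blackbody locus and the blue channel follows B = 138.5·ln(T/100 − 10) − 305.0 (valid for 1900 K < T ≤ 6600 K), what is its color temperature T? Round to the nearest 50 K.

ln(t − 10) = (147 + 305.0) / 138.5 = 3.2635.
t − 10 = e^3.2635 = 26.142, so t = 36.142.
T = 100·t = 3614 K → 3600 K to the nearest 50 K.

3600 K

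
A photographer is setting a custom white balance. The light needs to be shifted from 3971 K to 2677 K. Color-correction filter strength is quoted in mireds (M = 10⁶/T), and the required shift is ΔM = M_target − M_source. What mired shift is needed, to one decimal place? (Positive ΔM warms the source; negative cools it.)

M_source = 10⁶/3971 = 251.826; M_target = 10⁶/2677 = 373.552.
ΔM = 373.552 − 251.826 = 121.727 → +121.7 mireds, a warming shift.

+121.7 mireds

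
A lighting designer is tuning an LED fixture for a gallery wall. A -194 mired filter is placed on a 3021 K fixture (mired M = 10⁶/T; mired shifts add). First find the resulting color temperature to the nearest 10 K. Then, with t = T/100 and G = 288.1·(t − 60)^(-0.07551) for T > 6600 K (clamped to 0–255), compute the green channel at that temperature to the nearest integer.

237

M_in = 10⁶/3021 = 331.02; M_out = 331.02 + (-194) = 137.02.
T_out = 10⁶/137.02 = 7298.4 K → 7300 K; t = 73.
G = 288.1·(73 − 60)^(-0.07551) = 288.1·13^(-0.07551) = 288.1·0.82392 = 237.372.
Rounded: 237.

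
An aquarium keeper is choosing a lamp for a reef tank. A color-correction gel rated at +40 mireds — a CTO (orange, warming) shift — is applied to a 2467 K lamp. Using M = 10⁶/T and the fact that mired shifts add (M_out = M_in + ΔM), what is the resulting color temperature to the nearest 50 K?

M_in = 10⁶/2467 = 405.35 mireds.
M_out = 405.35 + (+40) = 445.35 mireds.
T_out = 10⁶/445.35 = 2245.4 K → 2250 K.

2250 K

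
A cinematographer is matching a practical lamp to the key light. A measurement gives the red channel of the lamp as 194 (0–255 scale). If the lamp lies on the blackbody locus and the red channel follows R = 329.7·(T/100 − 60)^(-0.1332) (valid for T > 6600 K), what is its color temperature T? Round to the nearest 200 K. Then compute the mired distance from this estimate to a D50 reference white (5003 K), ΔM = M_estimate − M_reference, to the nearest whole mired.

-112 mireds

(t − 60)^(-0.1332) = 194/329.7 = 0.58841.
t − 60 = 0.58841^(1/-0.1332) = 0.58841^(-7.508) = 53.593, so t = 113.593.
T = 100·t = 11359 K → 11400 K to the nearest 200 K.
M_estimate = 10⁶/11400 = 87.72; M_reference = 10⁶/5003 = 199.88.
ΔM = 87.72 − 199.88 = -112.16 → -112 mireds.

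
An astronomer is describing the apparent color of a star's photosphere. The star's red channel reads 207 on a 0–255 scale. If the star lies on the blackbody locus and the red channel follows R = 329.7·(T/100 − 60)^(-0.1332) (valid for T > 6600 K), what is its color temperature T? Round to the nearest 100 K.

9300 K

(t − 60)^(-0.1332) = 207/329.7 = 0.62784.
t − 60 = 0.62784^(1/-0.1332) = 0.62784^(-7.508) = 32.933, so t = 92.933.
T = 100·t = 9293 K → 9300 K to the nearest 100 K.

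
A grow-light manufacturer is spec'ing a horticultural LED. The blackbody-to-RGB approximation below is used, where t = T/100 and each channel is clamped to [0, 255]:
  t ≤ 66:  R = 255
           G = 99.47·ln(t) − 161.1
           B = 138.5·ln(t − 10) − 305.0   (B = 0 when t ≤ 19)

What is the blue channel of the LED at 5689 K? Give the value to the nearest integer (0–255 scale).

t = 5689/100 = 56.89; the t ≤ 66 branch applies.
B = 138.5·ln(56.89 − 10) − 305.0 = 138.5·ln 46.89 − 305.0 = 138.5·3.8478 − 305.0 = 227.921.
Rounded: 228.

228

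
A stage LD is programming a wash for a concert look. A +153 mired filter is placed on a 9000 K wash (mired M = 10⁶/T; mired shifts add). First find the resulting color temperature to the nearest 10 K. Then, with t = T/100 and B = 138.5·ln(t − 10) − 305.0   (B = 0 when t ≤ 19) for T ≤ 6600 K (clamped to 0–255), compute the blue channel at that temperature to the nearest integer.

156

M_in = 10⁶/9000 = 111.11; M_out = 111.11 + (+153) = 264.11.
T_out = 10⁶/264.11 = 3786.3 K → 3790 K; t = 37.9.
B = 138.5·ln(37.9 − 10) − 305.0 = 138.5·ln 27.9 − 305.0 = 138.5·3.3286 − 305.0 = 156.015.
Rounded: 156.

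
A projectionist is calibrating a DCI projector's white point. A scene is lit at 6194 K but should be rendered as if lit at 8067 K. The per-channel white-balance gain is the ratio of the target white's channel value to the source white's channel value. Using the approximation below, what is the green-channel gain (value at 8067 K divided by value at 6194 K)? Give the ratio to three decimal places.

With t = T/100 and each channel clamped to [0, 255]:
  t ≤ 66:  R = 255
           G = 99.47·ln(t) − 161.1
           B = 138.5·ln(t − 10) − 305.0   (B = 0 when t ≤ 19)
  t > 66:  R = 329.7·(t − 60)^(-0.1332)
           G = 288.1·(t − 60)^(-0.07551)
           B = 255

At 6194 K (t = 61.94):
  G = 99.47·ln 61.94 − 161.1 = 99.47·4.1262 − 161.1 = 249.330.
At 8067 K (t = 80.67):
  G = 288.1·(80.67 − 60)^(-0.07551) = 288.1·20.67^(-0.07551) = 288.1·0.79557 = 229.204.
Gain = 229.204 / 249.330 = 0.9193 → 0.919.

0.919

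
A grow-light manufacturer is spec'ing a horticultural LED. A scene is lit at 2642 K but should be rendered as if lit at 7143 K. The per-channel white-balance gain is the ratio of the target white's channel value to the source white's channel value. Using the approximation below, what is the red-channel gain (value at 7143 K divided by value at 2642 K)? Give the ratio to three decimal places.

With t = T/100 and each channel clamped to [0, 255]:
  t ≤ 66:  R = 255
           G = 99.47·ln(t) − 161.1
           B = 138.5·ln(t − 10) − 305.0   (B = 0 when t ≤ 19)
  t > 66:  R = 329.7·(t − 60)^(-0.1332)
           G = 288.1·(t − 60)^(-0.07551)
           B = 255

At 2642 K (t = 26.42):
  R = 255 by definition for t ≤ 66.
At 7143 K (t = 71.43):
  R = 329.7·(71.43 − 60)^(-0.1332) = 329.7·11.43^(-0.1332) = 329.7·0.72288 = 238.335.
Gain = 238.335 / 255.000 = 0.9346 → 0.935.

0.935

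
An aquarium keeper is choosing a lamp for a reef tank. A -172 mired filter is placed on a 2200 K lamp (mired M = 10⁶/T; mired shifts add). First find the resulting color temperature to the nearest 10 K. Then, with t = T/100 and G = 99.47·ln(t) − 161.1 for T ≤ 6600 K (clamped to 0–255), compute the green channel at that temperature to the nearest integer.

194

M_in = 10⁶/2200 = 454.55; M_out = 454.55 + (-172) = 282.55.
T_out = 10⁶/282.55 = 3539.3 K → 3540 K; t = 35.4.
G = 99.47·ln 35.4 − 161.1 = 99.47·3.5667 − 161.1 = 193.681.
Rounded: 194.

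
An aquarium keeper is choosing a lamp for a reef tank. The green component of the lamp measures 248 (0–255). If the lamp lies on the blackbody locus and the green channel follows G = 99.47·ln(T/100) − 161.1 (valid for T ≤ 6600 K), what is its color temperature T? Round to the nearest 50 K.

6100 K

ln t = (248 + 161.1) / 99.47 = 4.1128.
t = e^4.1128 = 61.117.
T = 100·t = 6112 K → 6100 K to the nearest 50 K.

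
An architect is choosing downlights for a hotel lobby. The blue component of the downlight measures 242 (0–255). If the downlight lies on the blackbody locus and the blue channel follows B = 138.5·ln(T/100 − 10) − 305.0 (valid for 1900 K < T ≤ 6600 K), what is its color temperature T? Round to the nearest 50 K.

6200 K

ln(t − 10) = (242 + 305.0) / 138.5 = 3.9495.
t − 10 = e^3.9495 = 51.907, so t = 61.907.
T = 100·t = 6191 K → 6200 K to the nearest 50 K.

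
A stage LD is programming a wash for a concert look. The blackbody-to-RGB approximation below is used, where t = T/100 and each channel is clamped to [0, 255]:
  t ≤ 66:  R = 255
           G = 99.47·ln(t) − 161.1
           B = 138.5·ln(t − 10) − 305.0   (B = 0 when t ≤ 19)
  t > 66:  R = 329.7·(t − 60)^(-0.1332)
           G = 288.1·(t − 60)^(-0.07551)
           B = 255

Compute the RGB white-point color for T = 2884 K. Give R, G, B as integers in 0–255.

R=255, G=173, B=102

t = 2884/100 = 28.84; the t ≤ 66 branch applies.
R = 255 by definition for t ≤ 66.
G = 99.47·ln 28.84 − 161.1 = 99.47·3.3618 − 161.1 = 173.295.
B = 138.5·ln(28.84 − 10) − 305.0 = 138.5·ln 18.84 − 305.0 = 138.5·2.9360 − 305.0 = 101.634.
Rounded: (255, 173, 102).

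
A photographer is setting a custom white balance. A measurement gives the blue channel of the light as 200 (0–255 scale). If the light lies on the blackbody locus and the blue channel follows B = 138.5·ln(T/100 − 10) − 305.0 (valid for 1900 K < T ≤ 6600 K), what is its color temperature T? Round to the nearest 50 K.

4850 K

ln(t − 10) = (200 + 305.0) / 138.5 = 3.6462.
t − 10 = e^3.6462 = 38.329, so t = 48.329.
T = 100·t = 4833 K → 4850 K to the nearest 50 K.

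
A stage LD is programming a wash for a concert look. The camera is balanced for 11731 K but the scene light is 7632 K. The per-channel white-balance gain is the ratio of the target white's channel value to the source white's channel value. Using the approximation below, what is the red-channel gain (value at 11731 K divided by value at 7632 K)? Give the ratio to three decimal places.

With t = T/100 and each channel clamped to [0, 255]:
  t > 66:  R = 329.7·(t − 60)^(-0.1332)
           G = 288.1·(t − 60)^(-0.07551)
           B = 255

At 7632 K (t = 76.32):
  R = 329.7·(76.32 − 60)^(-0.1332) = 329.7·16.32^(-0.1332) = 329.7·0.68939 = 227.292.
At 11731 K (t = 117.31):
  R = 329.7·(117.31 − 60)^(-0.1332) = 329.7·57.31^(-0.1332) = 329.7·0.58318 = 192.275.
Gain = 192.275 / 227.292 = 0.8459 → 0.846.

0.846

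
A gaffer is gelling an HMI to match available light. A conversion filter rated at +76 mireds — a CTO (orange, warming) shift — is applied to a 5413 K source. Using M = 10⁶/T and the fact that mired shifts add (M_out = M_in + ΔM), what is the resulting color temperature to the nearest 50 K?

M_in = 10⁶/5413 = 184.74 mireds.
M_out = 184.74 + (+76) = 260.74 mireds.
T_out = 10⁶/260.74 = 3835.2 K → 3850 K.

3850 K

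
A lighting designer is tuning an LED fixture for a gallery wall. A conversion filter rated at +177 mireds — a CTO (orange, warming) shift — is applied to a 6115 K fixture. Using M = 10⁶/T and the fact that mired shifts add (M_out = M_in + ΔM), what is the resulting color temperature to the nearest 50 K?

2950 K

M_in = 10⁶/6115 = 163.53 mireds.
M_out = 163.53 + (+177) = 340.53 mireds.
T_out = 10⁶/340.53 = 2936.6 K → 2950 K.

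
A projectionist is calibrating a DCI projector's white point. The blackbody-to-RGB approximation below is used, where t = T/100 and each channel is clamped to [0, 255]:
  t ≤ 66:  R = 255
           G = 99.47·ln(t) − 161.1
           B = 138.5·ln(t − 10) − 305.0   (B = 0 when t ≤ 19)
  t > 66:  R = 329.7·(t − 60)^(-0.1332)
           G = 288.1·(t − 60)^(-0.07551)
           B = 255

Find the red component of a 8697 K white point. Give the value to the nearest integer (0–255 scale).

t = 8697/100 = 86.97; the t > 66 branch applies.
R = 329.7·(86.97 − 60)^(-0.1332) = 329.7·26.97^(-0.1332) = 329.7·0.64477 = 212.582.
Rounded: 213.

213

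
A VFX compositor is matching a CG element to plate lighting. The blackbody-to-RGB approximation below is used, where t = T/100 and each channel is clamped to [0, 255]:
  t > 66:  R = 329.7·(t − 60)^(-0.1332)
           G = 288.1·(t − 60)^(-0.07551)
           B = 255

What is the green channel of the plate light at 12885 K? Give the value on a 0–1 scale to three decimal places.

0.821

t = 12885/100 = 128.85; the t > 66 branch applies.
G = 288.1·(128.85 − 60)^(-0.07551) = 288.1·68.85^(-0.07551) = 288.1·0.72647 = 209.297.
On a 0–1 scale: 209.297/255 = 0.8208 → 0.821.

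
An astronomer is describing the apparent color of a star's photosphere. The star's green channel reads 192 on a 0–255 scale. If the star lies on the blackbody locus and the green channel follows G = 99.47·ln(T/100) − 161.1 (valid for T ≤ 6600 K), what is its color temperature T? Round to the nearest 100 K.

ln t = (192 + 161.1) / 99.47 = 3.5498.
t = e^3.5498 = 34.807.
T = 100·t = 3481 K → 3500 K to the nearest 100 K.

3500 K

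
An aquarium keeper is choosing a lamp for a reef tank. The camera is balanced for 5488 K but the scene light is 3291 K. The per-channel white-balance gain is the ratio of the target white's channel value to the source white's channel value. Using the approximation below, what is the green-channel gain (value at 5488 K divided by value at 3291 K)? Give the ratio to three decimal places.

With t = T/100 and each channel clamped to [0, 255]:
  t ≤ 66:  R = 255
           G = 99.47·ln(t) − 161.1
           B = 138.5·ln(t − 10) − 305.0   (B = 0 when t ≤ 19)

1.273

At 3291 K (t = 32.91):
  G = 99.47·ln 32.91 − 161.1 = 99.47·3.4938 − 161.1 = 186.426.
At 5488 K (t = 54.88):
  G = 99.47·ln 54.88 − 161.1 = 99.47·4.0051 − 161.1 = 237.292.
Gain = 237.292 / 186.426 = 1.2728 → 1.273.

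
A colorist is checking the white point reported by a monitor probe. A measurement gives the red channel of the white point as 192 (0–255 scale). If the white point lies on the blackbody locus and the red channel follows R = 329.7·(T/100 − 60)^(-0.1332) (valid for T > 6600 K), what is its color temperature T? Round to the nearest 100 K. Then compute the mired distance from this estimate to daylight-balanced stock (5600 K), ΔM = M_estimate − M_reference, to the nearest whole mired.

-94 mireds

(t − 60)^(-0.1332) = 192/329.7 = 0.58235.
t − 60 = 0.58235^(1/-0.1332) = 0.58235^(-7.508) = 57.929, so t = 117.929.
T = 100·t = 11793 K → 11800 K to the nearest 100 K.
M_estimate = 10⁶/11800 = 84.75; M_reference = 10⁶/5600 = 178.57.
ΔM = 84.75 − 178.57 = -93.83 → -94 mireds.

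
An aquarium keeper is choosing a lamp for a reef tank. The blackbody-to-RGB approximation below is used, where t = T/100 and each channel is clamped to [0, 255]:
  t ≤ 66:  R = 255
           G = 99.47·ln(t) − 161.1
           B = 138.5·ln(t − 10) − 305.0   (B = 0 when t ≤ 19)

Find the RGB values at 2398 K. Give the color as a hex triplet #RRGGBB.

t = 2398/100 = 23.98; the t ≤ 66 branch applies.
R = 255 by definition for t ≤ 66.
G = 99.47·ln 23.98 − 161.1 = 99.47·3.1772 − 161.1 = 154.938.
B = 138.5·ln(23.98 − 10) − 305.0 = 138.5·ln 13.98 − 305.0 = 138.5·2.6376 − 305.0 = 60.311.
Rounded: (255, 155, 60).
In hex: #FF9B3C.

#FF9B3C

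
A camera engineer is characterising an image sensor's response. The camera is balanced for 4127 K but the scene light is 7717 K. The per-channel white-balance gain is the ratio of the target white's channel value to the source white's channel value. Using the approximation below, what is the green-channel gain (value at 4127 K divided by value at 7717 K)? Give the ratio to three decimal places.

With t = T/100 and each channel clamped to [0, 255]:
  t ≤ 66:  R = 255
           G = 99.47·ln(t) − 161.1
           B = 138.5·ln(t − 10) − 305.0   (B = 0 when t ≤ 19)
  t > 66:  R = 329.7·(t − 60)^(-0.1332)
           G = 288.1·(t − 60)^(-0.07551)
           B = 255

0.899

At 7717 K (t = 77.17):
  G = 288.1·(77.17 − 60)^(-0.07551) = 288.1·17.17^(-0.07551) = 288.1·0.80679 = 232.437.
At 4127 K (t = 41.27):
  G = 99.47·ln 41.27 − 161.1 = 99.47·3.7201 − 161.1 = 208.942.
Gain = 208.942 / 232.437 = 0.8989 → 0.899.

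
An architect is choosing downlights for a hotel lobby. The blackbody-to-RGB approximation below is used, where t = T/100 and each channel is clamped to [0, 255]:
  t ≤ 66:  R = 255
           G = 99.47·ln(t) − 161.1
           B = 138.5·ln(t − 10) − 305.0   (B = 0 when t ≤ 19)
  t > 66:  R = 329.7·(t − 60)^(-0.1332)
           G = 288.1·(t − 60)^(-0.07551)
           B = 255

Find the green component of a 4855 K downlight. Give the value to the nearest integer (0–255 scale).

t = 4855/100 = 48.55; the t ≤ 66 branch applies.
G = 99.47·ln 48.55 − 161.1 = 99.47·3.8826 − 161.1 = 225.102.
Rounded: 225.

225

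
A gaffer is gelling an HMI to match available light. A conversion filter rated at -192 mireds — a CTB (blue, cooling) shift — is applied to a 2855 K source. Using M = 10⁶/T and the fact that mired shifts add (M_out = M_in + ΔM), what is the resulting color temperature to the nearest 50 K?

6300 K

M_in = 10⁶/2855 = 350.26 mireds.
M_out = 350.26 + (-192) = 158.26 mireds.
T_out = 10⁶/158.26 = 6318.6 K → 6300 K.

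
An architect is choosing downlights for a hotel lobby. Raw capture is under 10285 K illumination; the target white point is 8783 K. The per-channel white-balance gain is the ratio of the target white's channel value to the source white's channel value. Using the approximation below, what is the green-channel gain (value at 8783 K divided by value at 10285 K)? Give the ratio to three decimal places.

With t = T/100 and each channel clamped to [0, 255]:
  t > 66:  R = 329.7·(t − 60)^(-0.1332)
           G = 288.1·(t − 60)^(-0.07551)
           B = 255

1.033

At 10285 K (t = 102.85):
  G = 288.1·(102.85 − 60)^(-0.07551) = 288.1·42.85^(-0.07551) = 288.1·0.75296 = 216.928.
At 8783 K (t = 87.83):
  G = 288.1·(87.83 − 60)^(-0.07551) = 288.1·27.83^(-0.07551) = 288.1·0.77790 = 224.114.
Gain = 224.114 / 216.928 = 1.0331 → 1.033.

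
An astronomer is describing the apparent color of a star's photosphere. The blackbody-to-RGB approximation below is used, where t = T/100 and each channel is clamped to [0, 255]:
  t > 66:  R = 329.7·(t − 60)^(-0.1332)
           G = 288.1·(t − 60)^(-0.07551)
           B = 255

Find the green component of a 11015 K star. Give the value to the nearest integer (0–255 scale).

t = 11015/100 = 110.15; the t > 66 branch applies.
G = 288.1·(110.15 − 60)^(-0.07551) = 288.1·50.15^(-0.07551) = 288.1·0.74407 = 214.366.
Rounded: 214.

214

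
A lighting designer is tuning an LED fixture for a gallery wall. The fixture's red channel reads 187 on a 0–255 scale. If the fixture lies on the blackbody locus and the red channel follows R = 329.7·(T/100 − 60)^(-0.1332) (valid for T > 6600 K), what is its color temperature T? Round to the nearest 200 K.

13000 K

(t − 60)^(-0.1332) = 187/329.7 = 0.56718.
t − 60 = 0.56718^(1/-0.1332) = 0.56718^(-7.508) = 70.620, so t = 130.620.
T = 100·t = 13062 K → 13000 K to the nearest 200 K.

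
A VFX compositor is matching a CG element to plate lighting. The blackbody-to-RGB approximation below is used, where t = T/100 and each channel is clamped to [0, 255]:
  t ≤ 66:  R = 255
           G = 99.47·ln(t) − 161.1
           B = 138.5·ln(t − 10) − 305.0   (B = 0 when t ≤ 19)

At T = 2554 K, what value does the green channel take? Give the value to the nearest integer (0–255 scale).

t = 2554/100 = 25.54; the t ≤ 66 branch applies.
G = 99.47·ln 25.54 − 161.1 = 99.47·3.2402 − 161.1 = 161.207.
Rounded: 161.

161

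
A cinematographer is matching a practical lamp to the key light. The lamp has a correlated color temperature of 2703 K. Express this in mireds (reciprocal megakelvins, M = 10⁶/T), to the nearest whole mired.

M = 10⁶ / 2703 = 369.959 → 370 mireds.

370 mireds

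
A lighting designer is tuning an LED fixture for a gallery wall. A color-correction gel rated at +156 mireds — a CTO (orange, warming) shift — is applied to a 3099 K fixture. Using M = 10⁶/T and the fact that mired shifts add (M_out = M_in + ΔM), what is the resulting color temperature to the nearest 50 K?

M_in = 10⁶/3099 = 322.68 mireds.
M_out = 322.68 + (+156) = 478.68 mireds.
T_out = 10⁶/478.68 = 2089.1 K → 2100 K.

2100 K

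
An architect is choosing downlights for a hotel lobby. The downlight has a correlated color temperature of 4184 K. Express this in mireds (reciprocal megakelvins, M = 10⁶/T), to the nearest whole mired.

239 mireds

M = 10⁶ / 4184 = 239.006 → 239 mireds.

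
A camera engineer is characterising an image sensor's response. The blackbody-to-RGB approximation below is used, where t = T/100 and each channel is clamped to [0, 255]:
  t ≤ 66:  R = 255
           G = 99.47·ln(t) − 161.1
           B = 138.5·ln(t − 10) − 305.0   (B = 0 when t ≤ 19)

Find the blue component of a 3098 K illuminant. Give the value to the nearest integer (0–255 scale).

t = 3098/100 = 30.98; the t ≤ 66 branch applies.
B = 138.5·ln(30.98 − 10) − 305.0 = 138.5·ln 20.98 − 305.0 = 138.5·3.0436 − 305.0 = 116.534.
Rounded: 117.

117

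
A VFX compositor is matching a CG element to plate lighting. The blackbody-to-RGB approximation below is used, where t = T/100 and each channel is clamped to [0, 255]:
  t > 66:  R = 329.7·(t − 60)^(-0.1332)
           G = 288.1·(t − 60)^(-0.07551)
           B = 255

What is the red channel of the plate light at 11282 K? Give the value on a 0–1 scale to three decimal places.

t = 11282/100 = 112.82; the t > 66 branch applies.
R = 329.7·(112.82 − 60)^(-0.1332) = 329.7·52.82^(-0.1332) = 329.7·0.58955 = 194.376.
On a 0–1 scale: 194.376/255 = 0.7623 → 0.762.

0.762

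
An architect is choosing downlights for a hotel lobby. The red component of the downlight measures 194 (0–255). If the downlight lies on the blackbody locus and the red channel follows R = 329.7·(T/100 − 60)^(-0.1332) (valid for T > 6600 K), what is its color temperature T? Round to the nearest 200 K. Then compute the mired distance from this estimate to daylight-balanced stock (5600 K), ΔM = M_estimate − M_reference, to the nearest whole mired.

-91 mireds

(t − 60)^(-0.1332) = 194/329.7 = 0.58841.
t − 60 = 0.58841^(1/-0.1332) = 0.58841^(-7.508) = 53.593, so t = 113.593.
T = 100·t = 11359 K → 11400 K to the nearest 200 K.
M_estimate = 10⁶/11400 = 87.72; M_reference = 10⁶/5600 = 178.57.
ΔM = 87.72 − 178.57 = -90.85 → -91 mireds.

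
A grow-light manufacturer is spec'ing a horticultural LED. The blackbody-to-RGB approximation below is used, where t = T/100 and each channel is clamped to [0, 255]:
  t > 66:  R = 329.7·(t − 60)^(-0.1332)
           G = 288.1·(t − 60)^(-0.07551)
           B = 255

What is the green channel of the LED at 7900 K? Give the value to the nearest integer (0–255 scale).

t = 7900/100 = 79; the t > 66 branch applies.
G = 288.1·(79 − 60)^(-0.07551) = 288.1·19^(-0.07551) = 288.1·0.80065 = 230.667.
Rounded: 231.

231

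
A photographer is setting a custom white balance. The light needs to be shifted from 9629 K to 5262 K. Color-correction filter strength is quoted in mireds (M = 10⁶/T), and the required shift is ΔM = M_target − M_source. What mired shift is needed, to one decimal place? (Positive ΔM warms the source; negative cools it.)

M_source = 10⁶/9629 = 103.853; M_target = 10⁶/5262 = 190.042.
ΔM = 190.042 − 103.853 = 86.189 → +86.2 mireds, a warming shift.

+86.2 mireds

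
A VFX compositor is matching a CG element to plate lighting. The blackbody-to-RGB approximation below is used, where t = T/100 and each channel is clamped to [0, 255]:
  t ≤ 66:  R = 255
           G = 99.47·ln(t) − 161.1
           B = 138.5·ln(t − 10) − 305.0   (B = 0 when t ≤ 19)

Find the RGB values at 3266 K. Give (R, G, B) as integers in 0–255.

(255, 186, 127)

t = 3266/100 = 32.66; the t ≤ 66 branch applies.
R = 255 by definition for t ≤ 66.
G = 99.47·ln 32.66 − 161.1 = 99.47·3.4862 − 161.1 = 185.667.
B = 138.5·ln(32.66 − 10) − 305.0 = 138.5·ln 22.66 − 305.0 = 138.5·3.1206 − 305.0 = 127.203.
Rounded: (255, 186, 127).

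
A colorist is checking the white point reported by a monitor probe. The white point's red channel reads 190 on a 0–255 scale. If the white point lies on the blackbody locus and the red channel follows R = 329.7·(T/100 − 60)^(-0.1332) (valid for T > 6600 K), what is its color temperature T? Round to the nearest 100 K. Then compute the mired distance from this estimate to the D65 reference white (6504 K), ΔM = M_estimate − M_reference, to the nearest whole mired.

(t − 60)^(-0.1332) = 190/329.7 = 0.57628.
t − 60 = 0.57628^(1/-0.1332) = 0.57628^(-7.508) = 62.667, so t = 122.667.
T = 100·t = 12267 K → 12300 K to the nearest 100 K.
M_estimate = 10⁶/12300 = 81.30; M_reference = 10⁶/6504 = 153.75.
ΔM = 81.30 − 153.75 = -72.45 → -72 mireds.

-72 mireds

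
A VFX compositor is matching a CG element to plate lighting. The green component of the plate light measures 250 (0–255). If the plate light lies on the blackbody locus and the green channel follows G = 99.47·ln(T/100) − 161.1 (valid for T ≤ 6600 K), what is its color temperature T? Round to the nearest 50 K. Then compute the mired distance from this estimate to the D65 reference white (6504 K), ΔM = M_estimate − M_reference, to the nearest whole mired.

+6 mireds

ln t = (250 + 161.1) / 99.47 = 4.1329.
t = e^4.1329 = 62.359.
T = 100·t = 6236 K → 6250 K to the nearest 50 K.
M_estimate = 10⁶/6250 = 160.00; M_reference = 10⁶/6504 = 153.75.
ΔM = 160.00 − 153.75 = 6.25 → +6 mireds.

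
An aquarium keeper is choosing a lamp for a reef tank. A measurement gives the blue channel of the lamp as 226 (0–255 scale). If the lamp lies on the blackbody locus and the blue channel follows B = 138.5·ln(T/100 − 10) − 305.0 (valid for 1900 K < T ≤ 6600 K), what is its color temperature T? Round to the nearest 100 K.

5600 K

ln(t − 10) = (226 + 305.0) / 138.5 = 3.8339.
t − 10 = e^3.8339 = 46.244, so t = 56.244.
T = 100·t = 5624 K → 5600 K to the nearest 100 K.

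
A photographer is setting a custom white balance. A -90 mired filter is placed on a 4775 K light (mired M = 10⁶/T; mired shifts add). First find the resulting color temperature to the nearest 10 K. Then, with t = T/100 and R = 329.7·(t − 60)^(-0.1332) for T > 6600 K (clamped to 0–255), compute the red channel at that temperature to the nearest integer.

216

M_in = 10⁶/4775 = 209.42; M_out = 209.42 + (-90) = 119.42.
T_out = 10⁶/119.42 = 8373.5 K → 8370 K; t = 83.7.
R = 329.7·(83.7 − 60)^(-0.1332) = 329.7·23.7^(-0.1332) = 329.7·0.65597 = 216.273.
Rounded: 216.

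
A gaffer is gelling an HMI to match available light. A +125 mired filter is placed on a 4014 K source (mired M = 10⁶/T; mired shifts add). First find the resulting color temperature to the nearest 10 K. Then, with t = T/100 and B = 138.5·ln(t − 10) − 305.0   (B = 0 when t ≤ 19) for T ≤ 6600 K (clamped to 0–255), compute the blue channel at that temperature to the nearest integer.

85

M_in = 10⁶/4014 = 249.13; M_out = 249.13 + (+125) = 374.13.
T_out = 10⁶/374.13 = 2672.9 K → 2670 K; t = 26.7.
B = 138.5·ln(26.7 − 10) − 305.0 = 138.5·ln 16.7 − 305.0 = 138.5·2.8154 − 305.0 = 84.934.
Rounded: 85.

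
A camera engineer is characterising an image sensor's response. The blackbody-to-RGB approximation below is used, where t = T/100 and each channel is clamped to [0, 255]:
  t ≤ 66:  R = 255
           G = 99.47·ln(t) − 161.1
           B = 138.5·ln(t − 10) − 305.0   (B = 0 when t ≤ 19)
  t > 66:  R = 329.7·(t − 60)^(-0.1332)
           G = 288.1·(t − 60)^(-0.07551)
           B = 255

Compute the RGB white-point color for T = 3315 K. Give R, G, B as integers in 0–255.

t = 3315/100 = 33.15; the t ≤ 66 branch applies.
R = 255 by definition for t ≤ 66.
G = 99.47·ln 33.15 − 161.1 = 99.47·3.5010 − 161.1 = 187.149.
B = 138.5·ln(33.15 − 10) − 305.0 = 138.5·ln 23.15 − 305.0 = 138.5·3.1420 − 305.0 = 130.166.
Rounded: (255, 187, 130).

R=255, G=187, B=130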